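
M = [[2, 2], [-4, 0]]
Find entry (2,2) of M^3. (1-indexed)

-16

M^2 = [[-4, 4], [-8, -8]]
M^3 = [[-24, -8], [16, -16]]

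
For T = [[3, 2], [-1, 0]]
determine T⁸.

[[511, 510], [-255, -254]]

tr T = 3 and det T = 2, so the characteristic polynomial is λ² − (3)λ + (2) with roots 1 and 2.
Eigenvectors give P = [[-1, 2], [1, -1]] with P⁻¹ = [[1, 2], [1, 1]], and T = P·diag(1, 2)·P⁻¹.
Then T⁸ = P·diag(1, 256)·P⁻¹ = [[-1, 512], [1, -256]] · [[1, 2], [1, 1]] = [[511, 510], [-255, -254]].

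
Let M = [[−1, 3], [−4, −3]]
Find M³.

M² = [[−11, −12], [16, −3]]
M³ = [[59, 3], [−4, 57]]

[[59, 3], [−4, 57]]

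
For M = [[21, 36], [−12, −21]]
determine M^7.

[[15309, 26244], [−8748, −15309]]

tr M = 0 and det M = −9, so the characteristic polynomial is λ² − (0)λ + (−9) with roots 3 and −3.
Eigenvectors give P = [[−2, 3], [1, −2]] with P⁻¹ = [[−2, −3], [−1, −2]], and M = P·diag(3, −3)·P⁻¹.
Then M^7 = P·diag(2187, −2187)·P⁻¹ = [[−4374, −6561], [2187, 4374]] · [[−2, −3], [−1, −2]] = [[15309, 26244], [−8748, −15309]].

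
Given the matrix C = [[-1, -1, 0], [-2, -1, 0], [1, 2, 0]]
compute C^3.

[[-7, -5, 0], [-10, -7, 0], [11, 8, 0]]

C^2 = [[3, 2, 0], [4, 3, 0], [-5, -3, 0]]
C^3 = [[-7, -5, 0], [-10, -7, 0], [11, 8, 0]]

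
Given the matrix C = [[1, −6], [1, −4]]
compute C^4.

[[−29, 90], [−15, 46]]

tr C = −3 and det C = 2, so the characteristic polynomial is λ² − (−3)λ + (2) with roots −2 and −1.
Eigenvectors give P = [[2, 3], [1, 1]] with P⁻¹ = [[−1, 3], [1, −2]], and C = P·diag(−2, −1)·P⁻¹.
Then C^4 = P·diag(16, 1)·P⁻¹ = [[32, 3], [16, 1]] · [[−1, 3], [1, −2]] = [[−29, 90], [−15, 46]].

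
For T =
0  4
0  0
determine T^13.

[[0, 0], [0, 0]]

T is strictly triangular, hence nilpotent: T^2 = 0, so T^13 = 0.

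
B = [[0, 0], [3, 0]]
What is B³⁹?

[[0, 0], [0, 0]]

B is strictly triangular, hence nilpotent: B² = 0, so B³⁹ = 0.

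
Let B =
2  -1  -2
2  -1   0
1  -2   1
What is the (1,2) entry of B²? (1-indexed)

3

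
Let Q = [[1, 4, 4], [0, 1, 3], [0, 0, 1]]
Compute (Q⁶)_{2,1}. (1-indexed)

Q = I + N where N = [[0, 4, 4], [0, 0, 3], [0, 0, 0]] is strictly upper-triangular, so N³ = 0.
(I + N)⁶ = I + 6·N + 15·N² = [[1, 24, 204], [0, 1, 18], [0, 0, 1]].

0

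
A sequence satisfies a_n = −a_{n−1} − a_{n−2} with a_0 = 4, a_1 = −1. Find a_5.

−3

With companion matrix Q = [[−1, −1], [1, 0]], [a_n, a_{n−1}]ᵀ = Q·[a_{n−1}, a_{n−2}]ᵀ, so [a_5, a_4]ᵀ = Q⁴·[a_1, a_0]ᵀ.
Q⁴ = [[−1, −1], [1, 0]], giving [a_5, a_4]ᵀ = [[−3], [−1]].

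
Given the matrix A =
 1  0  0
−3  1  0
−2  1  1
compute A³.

[[1, 0, 0], [−9, 1, 0], [−15, 3, 1]]

A = I + N where N = [[0, 0, 0], [−3, 0, 0], [−2, 1, 0]] is strictly lower-triangular, so N³ = 0.
(I + N)³ = I + 3·N + 3·N² = [[1, 0, 0], [−9, 1, 0], [−15, 3, 1]].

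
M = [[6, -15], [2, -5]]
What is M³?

M² = M (a projection; rank 1, trace 1), so M³ = M.

[[6, -15], [2, -5]]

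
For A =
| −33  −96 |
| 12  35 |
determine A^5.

[[−1953, −5856], [732, 2195]]

tr A = 2 and det A = −3, so the characteristic polynomial is λ² − (2)λ + (−3) with roots −1 and 3.
Eigenvectors give P = [[−3, −8], [1, 3]] with P⁻¹ = [[−3, −8], [1, 3]], and A = P·diag(−1, 3)·P⁻¹.
Then A^5 = P·diag(−1, 243)·P⁻¹ = [[3, −1944], [−1, 729]] · [[−3, −8], [1, 3]] = [[−1953, −5856], [732, 2195]].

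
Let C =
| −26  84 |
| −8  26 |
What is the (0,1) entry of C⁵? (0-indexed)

tr C = 0 and det C = −4, so the characteristic polynomial is λ² − (0)λ + (−4) with roots 2 and −2.
Eigenvectors give P = [[−3, −7], [−1, −2]] with P⁻¹ = [[2, −7], [−1, 3]], and C = P·diag(2, −2)·P⁻¹.
Then C⁵ = P·diag(32, −32)·P⁻¹ = [[−96, 224], [−32, 64]] · [[2, −7], [−1, 3]] = [[−416, 1344], [−128, 416]].

1344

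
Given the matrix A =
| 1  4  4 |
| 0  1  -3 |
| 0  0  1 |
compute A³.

A = I + N where N = [[0, 4, 4], [0, 0, -3], [0, 0, 0]] is strictly upper-triangular, so N³ = 0.
(I + N)³ = I + 3·N + 3·N² = [[1, 12, -24], [0, 1, -9], [0, 0, 1]].

[[1, 12, -24], [0, 1, -9], [0, 0, 1]]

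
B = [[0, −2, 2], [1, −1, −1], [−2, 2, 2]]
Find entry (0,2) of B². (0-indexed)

6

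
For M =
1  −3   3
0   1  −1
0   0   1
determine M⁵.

[[1, −15, 45], [0, 1, −5], [0, 0, 1]]

M = I + N where N = [[0, −3, 3], [0, 0, −1], [0, 0, 0]] is strictly upper-triangular, so N³ = 0.
(I + N)⁵ = I + 5·N + 10·N² = [[1, −15, 45], [0, 1, −5], [0, 0, 1]].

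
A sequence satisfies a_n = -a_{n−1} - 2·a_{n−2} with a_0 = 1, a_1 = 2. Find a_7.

With companion matrix A = [[-1, -2], [1, 0]], [a_n, a_{n−1}]ᵀ = A·[a_{n−1}, a_{n−2}]ᵀ, so [a_7, a_6]ᵀ = A⁶·[a_1, a_0]ᵀ.
A⁶ = [[7, 10], [-5, 2]], giving [a_7, a_6]ᵀ = [[24], [-8]].

24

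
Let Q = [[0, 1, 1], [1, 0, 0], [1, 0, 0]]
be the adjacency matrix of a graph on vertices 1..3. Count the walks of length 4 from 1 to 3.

0

The number of length-4 walks from vertex 1 to vertex 3 is entry (1,3) of Q^4, where Q is the adjacency matrix.
Q^2 = [[2, 0, 0], [0, 1, 1], [0, 1, 1]]
Q^3 = [[0, 2, 2], [2, 0, 0], [2, 0, 0]]
Q^4 = [[4, 0, 0], [0, 2, 2], [0, 2, 2]]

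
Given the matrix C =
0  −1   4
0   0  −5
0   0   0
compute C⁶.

[[0, 0, 0], [0, 0, 0], [0, 0, 0]]

C is strictly triangular, hence nilpotent: C³ = 0, so C⁶ = 0.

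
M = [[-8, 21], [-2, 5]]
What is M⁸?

[[1786, -5355], [510, -1529]]

tr M = -3 and det M = 2, so the characteristic polynomial is λ² − (-3)λ + (2) with roots -2 and -1.
Eigenvectors give P = [[-7, 3], [-2, 1]] with P⁻¹ = [[-1, 3], [-2, 7]], and M = P·diag(-2, -1)·P⁻¹.
Then M⁸ = P·diag(256, 1)·P⁻¹ = [[-1792, 3], [-512, 1]] · [[-1, 3], [-2, 7]] = [[1786, -5355], [510, -1529]].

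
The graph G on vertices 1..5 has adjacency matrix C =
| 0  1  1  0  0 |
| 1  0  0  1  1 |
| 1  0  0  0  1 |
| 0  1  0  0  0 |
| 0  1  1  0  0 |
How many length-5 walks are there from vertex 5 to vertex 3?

18

The number of length-5 walks from vertex 5 to vertex 3 is entry (5,3) of C^5, where C is the adjacency matrix.
C^2 = [[2, 0, 0, 1, 2], [0, 3, 2, 0, 0], [0, 2, 2, 0, 0], [1, 0, 0, 1, 1], [2, 0, 0, 1, 2]]
C^3 = [[0, 5, 4, 0, 0], [5, 0, 0, 3, 5], [4, 0, 0, 2, 4], [0, 3, 2, 0, 0], [0, 5, 4, 0, 0]]
C^4 = [[9, 0, 0, 5, 9], [0, 13, 10, 0, 0], [0, 10, 8, 0, 0], [5, 0, 0, 3, 5], [9, 0, 0, 5, 9]]
C^5 = [[0, 23, 18, 0, 0], [23, 0, 0, 13, 23], [18, 0, 0, 10, 18], [0, 13, 10, 0, 0], [0, 23, 18, 0, 0]]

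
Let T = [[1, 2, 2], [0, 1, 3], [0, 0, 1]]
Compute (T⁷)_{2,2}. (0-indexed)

T = I + N where N = [[0, 2, 2], [0, 0, 3], [0, 0, 0]] is strictly upper-triangular, so N³ = 0.
(I + N)⁷ = I + 7·N + 21·N² = [[1, 14, 140], [0, 1, 21], [0, 0, 1]].

1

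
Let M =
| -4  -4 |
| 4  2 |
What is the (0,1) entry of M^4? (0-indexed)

-96

M^2 = [[0, 8], [-8, -12]]
M^3 = [[32, 16], [-16, 8]]
M^4 = [[-64, -96], [96, 80]]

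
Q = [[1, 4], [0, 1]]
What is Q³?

Q = I + N where N = [[0, 4], [0, 0]] is strictly upper-triangular, so N² = 0.
(I + N)³ = I + 3·N = [[1, 12], [0, 1]].

[[1, 12], [0, 1]]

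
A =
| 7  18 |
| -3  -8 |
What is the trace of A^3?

tr A = -1 and det A = -2, so the characteristic polynomial is λ² − (-1)λ + (-2) with roots 1 and -2.
Eigenvectors give P = [[3, 2], [-1, -1]] with P⁻¹ = [[1, 2], [-1, -3]], and A = P·diag(1, -2)·P⁻¹.
Then A^3 = P·diag(1, -8)·P⁻¹ = [[3, -16], [-1, 8]] · [[1, 2], [-1, -3]] = [[19, 54], [-9, -26]].

-7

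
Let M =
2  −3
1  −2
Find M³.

M² = I (check: tr M = 0 and det M = −1), so M³ = M since 3 is odd.

[[2, −3], [1, −2]]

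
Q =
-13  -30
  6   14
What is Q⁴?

[[-59, -150], [30, 76]]

tr Q = 1 and det Q = -2, so the characteristic polynomial is λ² − (1)λ + (-2) with roots 2 and -1.
Eigenvectors give P = [[2, -5], [-1, 2]] with P⁻¹ = [[-2, -5], [-1, -2]], and Q = P·diag(2, -1)·P⁻¹.
Then Q⁴ = P·diag(16, 1)·P⁻¹ = [[32, -5], [-16, 2]] · [[-2, -5], [-1, -2]] = [[-59, -150], [30, 76]].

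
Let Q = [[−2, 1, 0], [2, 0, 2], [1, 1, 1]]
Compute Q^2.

[[6, −2, 2], [−2, 4, 2], [1, 2, 3]]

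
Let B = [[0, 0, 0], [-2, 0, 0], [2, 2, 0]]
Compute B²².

B is strictly triangular, hence nilpotent: B³ = 0, so B²² = 0.

[[0, 0, 0], [0, 0, 0], [0, 0, 0]]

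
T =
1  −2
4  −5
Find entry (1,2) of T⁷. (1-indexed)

−2186

tr T = −4 and det T = 3, so the characteristic polynomial is λ² − (−4)λ + (3) with roots −1 and −3.
Eigenvectors give P = [[1, −1], [1, −2]] with P⁻¹ = [[2, −1], [1, −1]], and T = P·diag(−1, −3)·P⁻¹.
Then T⁷ = P·diag(−1, −2187)·P⁻¹ = [[−1, 2187], [−1, 4374]] · [[2, −1], [1, −1]] = [[2185, −2186], [4372, −4373]].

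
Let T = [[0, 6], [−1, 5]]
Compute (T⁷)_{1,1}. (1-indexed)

−3990

tr T = 5 and det T = 6, so the characteristic polynomial is λ² − (5)λ + (6) with roots 2 and 3.
Eigenvectors give P = [[3, 2], [1, 1]] with P⁻¹ = [[1, −2], [−1, 3]], and T = P·diag(2, 3)·P⁻¹.
Then T⁷ = P·diag(128, 2187)·P⁻¹ = [[384, 4374], [128, 2187]] · [[1, −2], [−1, 3]] = [[−3990, 12354], [−2059, 6305]].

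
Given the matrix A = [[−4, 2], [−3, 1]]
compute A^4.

tr A = −3 and det A = 2, so the characteristic polynomial is λ² − (−3)λ + (2) with roots −1 and −2.
Eigenvectors give P = [[−2, 1], [−3, 1]] with P⁻¹ = [[1, −1], [3, −2]], and A = P·diag(−1, −2)·P⁻¹.
Then A^4 = P·diag(1, 16)·P⁻¹ = [[−2, 16], [−3, 16]] · [[1, −1], [3, −2]] = [[46, −30], [45, −29]].

[[46, −30], [45, −29]]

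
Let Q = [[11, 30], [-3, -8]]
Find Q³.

tr Q = 3 and det Q = 2, so the characteristic polynomial is λ² − (3)λ + (2) with roots 2 and 1.
Eigenvectors give P = [[10, -3], [-3, 1]] with P⁻¹ = [[1, 3], [3, 10]], and Q = P·diag(2, 1)·P⁻¹.
Then Q³ = P·diag(8, 1)·P⁻¹ = [[80, -3], [-24, 1]] · [[1, 3], [3, 10]] = [[71, 210], [-21, -62]].

[[71, 210], [-21, -62]]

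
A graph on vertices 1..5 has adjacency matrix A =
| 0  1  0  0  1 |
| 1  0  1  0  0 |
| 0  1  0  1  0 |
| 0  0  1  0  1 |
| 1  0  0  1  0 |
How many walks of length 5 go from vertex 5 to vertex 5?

2

The number of length-5 walks from vertex 5 to vertex 5 is entry (5,5) of A^5, where A is the adjacency matrix.
A^2 = [[2, 0, 1, 1, 0], [0, 2, 0, 1, 1], [1, 0, 2, 0, 1], [1, 1, 0, 2, 0], [0, 1, 1, 0, 2]]
A^3 = [[0, 3, 1, 1, 3], [3, 0, 3, 1, 1], [1, 3, 0, 3, 1], [1, 1, 3, 0, 3], [3, 1, 1, 3, 0]]
A^4 = [[6, 1, 4, 4, 1], [1, 6, 1, 4, 4], [4, 1, 6, 1, 4], [4, 4, 1, 6, 1], [1, 4, 4, 1, 6]]
A^5 = [[2, 10, 5, 5, 10], [10, 2, 10, 5, 5], [5, 10, 2, 10, 5], [5, 5, 10, 2, 10], [10, 5, 5, 10, 2]]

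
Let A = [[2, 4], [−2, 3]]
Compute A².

[[−4, 20], [−10, 1]]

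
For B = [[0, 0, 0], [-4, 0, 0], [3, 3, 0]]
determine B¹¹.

B is strictly triangular, hence nilpotent: B³ = 0, so B¹¹ = 0.

[[0, 0, 0], [0, 0, 0], [0, 0, 0]]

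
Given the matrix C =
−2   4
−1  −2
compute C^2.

[[0, −16], [4, 0]]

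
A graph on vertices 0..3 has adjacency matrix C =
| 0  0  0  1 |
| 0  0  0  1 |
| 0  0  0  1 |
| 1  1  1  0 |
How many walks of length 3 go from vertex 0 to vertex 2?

0

The number of length-3 walks from vertex 0 to vertex 2 is entry (0,2) of C^3, where C is the adjacency matrix.
C^2 = [[1, 1, 1, 0], [1, 1, 1, 0], [1, 1, 1, 0], [0, 0, 0, 3]]
C^3 = [[0, 0, 0, 3], [0, 0, 0, 3], [0, 0, 0, 3], [3, 3, 3, 0]]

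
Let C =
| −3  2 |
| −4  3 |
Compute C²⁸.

C² = I (check: tr C = 0 and det C = −1), so C²⁸ = I since 28 is even.

[[1, 0], [0, 1]]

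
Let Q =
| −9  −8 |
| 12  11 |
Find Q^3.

[[−57, −56], [84, 83]]

tr Q = 2 and det Q = −3, so the characteristic polynomial is λ² − (2)λ + (−3) with roots −1 and 3.
Eigenvectors give P = [[−1, −2], [1, 3]] with P⁻¹ = [[−3, −2], [1, 1]], and Q = P·diag(−1, 3)·P⁻¹.
Then Q^3 = P·diag(−1, 27)·P⁻¹ = [[1, −54], [−1, 81]] · [[−3, −2], [1, 1]] = [[−57, −56], [84, 83]].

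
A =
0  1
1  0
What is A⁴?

[[1, 0], [0, 1]]

A² = I (check: tr A = 0 and det A = -1), so A⁴ = I since 4 is even.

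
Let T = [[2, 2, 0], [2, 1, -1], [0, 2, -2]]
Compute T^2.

[[8, 6, -2], [6, 3, 1], [4, -2, 2]]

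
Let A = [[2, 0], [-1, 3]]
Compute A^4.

tr A = 5 and det A = 6, so the characteristic polynomial is λ² − (5)λ + (6) with roots 2 and 3.
Eigenvectors give P = [[1, 0], [1, -1]] with P⁻¹ = [[1, 0], [1, -1]], and A = P·diag(2, 3)·P⁻¹.
Then A^4 = P·diag(16, 81)·P⁻¹ = [[16, 0], [16, -81]] · [[1, 0], [1, -1]] = [[16, 0], [-65, 81]].

[[16, 0], [-65, 81]]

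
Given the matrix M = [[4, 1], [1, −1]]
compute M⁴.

M² = [[17, 3], [3, 2]]
M³ = [[71, 14], [14, 1]]
M⁴ = [[298, 57], [57, 13]]

[[298, 57], [57, 13]]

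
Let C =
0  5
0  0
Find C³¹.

C is strictly triangular, hence nilpotent: C² = 0, so C³¹ = 0.

[[0, 0], [0, 0]]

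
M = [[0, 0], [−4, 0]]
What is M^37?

[[0, 0], [0, 0]]

M is strictly triangular, hence nilpotent: M^2 = 0, so M^37 = 0.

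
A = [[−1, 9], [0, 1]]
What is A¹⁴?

A² = I (check: tr A = 0 and det A = −1), so A¹⁴ = I since 14 is even.

[[1, 0], [0, 1]]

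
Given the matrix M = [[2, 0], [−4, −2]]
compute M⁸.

[[256, 0], [0, 256]]

tr M = 0 and det M = −4, so the characteristic polynomial is λ² − (0)λ + (−4) with roots −2 and 2.
Eigenvectors give P = [[0, −1], [1, 1]] with P⁻¹ = [[1, 1], [−1, 0]], and M = P·diag(−2, 2)·P⁻¹.
Then M⁸ = P·diag(256, 256)·P⁻¹ = [[0, −256], [256, 256]] · [[1, 1], [−1, 0]] = [[256, 0], [0, 256]].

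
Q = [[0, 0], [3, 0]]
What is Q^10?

[[0, 0], [0, 0]]

Q is strictly triangular, hence nilpotent: Q^2 = 0, so Q^10 = 0.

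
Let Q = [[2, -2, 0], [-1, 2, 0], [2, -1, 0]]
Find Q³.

Q² = [[6, -8, 0], [-4, 6, 0], [5, -6, 0]]
Q³ = [[20, -28, 0], [-14, 20, 0], [16, -22, 0]]

[[20, -28, 0], [-14, 20, 0], [16, -22, 0]]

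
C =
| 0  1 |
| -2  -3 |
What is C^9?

tr C = -3 and det C = 2, so the characteristic polynomial is λ² − (-3)λ + (2) with roots -1 and -2.
Eigenvectors give P = [[-1, -1], [1, 2]] with P⁻¹ = [[-2, -1], [1, 1]], and C = P·diag(-1, -2)·P⁻¹.
Then C^9 = P·diag(-1, -512)·P⁻¹ = [[1, 512], [-1, -1024]] · [[-2, -1], [1, 1]] = [[510, 511], [-1022, -1023]].

[[510, 511], [-1022, -1023]]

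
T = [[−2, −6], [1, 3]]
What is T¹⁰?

[[−2, −6], [1, 3]]

T² = T (a projection; rank 1, trace 1), so T¹⁰ = T.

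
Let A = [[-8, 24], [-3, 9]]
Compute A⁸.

A² = A (a projection; rank 1, trace 1), so A⁸ = A.

[[-8, 24], [-3, 9]]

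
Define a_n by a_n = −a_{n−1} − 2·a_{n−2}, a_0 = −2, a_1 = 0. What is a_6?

With companion matrix T = [[−1, −2], [1, 0]], [a_n, a_{n−1}]ᵀ = T·[a_{n−1}, a_{n−2}]ᵀ, so [a_6, a_5]ᵀ = T^5·[a_1, a_0]ᵀ.
T^5 = [[−5, 2], [−1, −6]], giving [a_6, a_5]ᵀ = [[−4], [12]].

−4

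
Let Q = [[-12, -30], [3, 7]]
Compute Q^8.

tr Q = -5 and det Q = 6, so the characteristic polynomial is λ² − (-5)λ + (6) with roots -3 and -2.
Eigenvectors give P = [[-10, -3], [3, 1]] with P⁻¹ = [[-1, -3], [3, 10]], and Q = P·diag(-3, -2)·P⁻¹.
Then Q^8 = P·diag(6561, 256)·P⁻¹ = [[-65610, -768], [19683, 256]] · [[-1, -3], [3, 10]] = [[63306, 189150], [-18915, -56489]].

[[63306, 189150], [-18915, -56489]]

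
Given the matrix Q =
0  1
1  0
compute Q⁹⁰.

Q² = I (check: tr Q = 0 and det Q = -1), so Q⁹⁰ = I since 90 is even.

[[1, 0], [0, 1]]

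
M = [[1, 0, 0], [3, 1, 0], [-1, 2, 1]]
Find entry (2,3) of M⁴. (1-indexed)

M = I + N where N = [[0, 0, 0], [3, 0, 0], [-1, 2, 0]] is strictly lower-triangular, so N³ = 0.
(I + N)⁴ = I + 4·N + 6·N² = [[1, 0, 0], [12, 1, 0], [32, 8, 1]].

0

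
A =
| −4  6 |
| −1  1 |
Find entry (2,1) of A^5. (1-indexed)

−31

tr A = −3 and det A = 2, so the characteristic polynomial is λ² − (−3)λ + (2) with roots −1 and −2.
Eigenvectors give P = [[2, 3], [1, 1]] with P⁻¹ = [[−1, 3], [1, −2]], and A = P·diag(−1, −2)·P⁻¹.
Then A^5 = P·diag(−1, −32)·P⁻¹ = [[−2, −96], [−1, −32]] · [[−1, 3], [1, −2]] = [[−94, 186], [−31, 61]].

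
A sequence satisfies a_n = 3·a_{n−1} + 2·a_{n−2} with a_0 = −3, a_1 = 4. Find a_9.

With companion matrix C = [[3, 2], [1, 0]], [a_n, a_{n−1}]ᵀ = C·[a_{n−1}, a_{n−2}]ᵀ, so [a_9, a_8]ᵀ = C^8·[a_1, a_0]ᵀ.
C^8 = [[22363, 12558], [6279, 3526]], giving [a_9, a_8]ᵀ = [[51778], [14538]].

51778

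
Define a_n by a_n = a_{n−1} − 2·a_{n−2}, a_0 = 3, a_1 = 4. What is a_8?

With companion matrix Q = [[1, −2], [1, 0]], [a_n, a_{n−1}]ᵀ = Q·[a_{n−1}, a_{n−2}]ᵀ, so [a_8, a_7]ᵀ = Q⁷·[a_1, a_0]ᵀ.
Q⁷ = [[−3, −14], [7, −10]], giving [a_8, a_7]ᵀ = [[−54], [−2]].

−54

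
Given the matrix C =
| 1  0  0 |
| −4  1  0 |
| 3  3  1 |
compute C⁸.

C = I + N where N = [[0, 0, 0], [−4, 0, 0], [3, 3, 0]] is strictly lower-triangular, so N³ = 0.
(I + N)⁸ = I + 8·N + 28·N² = [[1, 0, 0], [−32, 1, 0], [−312, 24, 1]].

[[1, 0, 0], [−32, 1, 0], [−312, 24, 1]]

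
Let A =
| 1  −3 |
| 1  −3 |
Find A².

[[−2, 6], [−2, 6]]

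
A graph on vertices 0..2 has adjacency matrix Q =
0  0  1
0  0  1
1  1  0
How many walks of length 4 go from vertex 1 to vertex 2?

0

The number of length-4 walks from vertex 1 to vertex 2 is entry (1,2) of Q^4, where Q is the adjacency matrix.
Q^2 = [[1, 1, 0], [1, 1, 0], [0, 0, 2]]
Q^3 = [[0, 0, 2], [0, 0, 2], [2, 2, 0]]
Q^4 = [[2, 2, 0], [2, 2, 0], [0, 0, 4]]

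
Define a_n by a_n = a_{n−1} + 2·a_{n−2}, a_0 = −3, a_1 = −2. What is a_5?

−52

With companion matrix T = [[1, 2], [1, 0]], [a_n, a_{n−1}]ᵀ = T·[a_{n−1}, a_{n−2}]ᵀ, so [a_5, a_4]ᵀ = T⁴·[a_1, a_0]ᵀ.
T⁴ = [[11, 10], [5, 6]], giving [a_5, a_4]ᵀ = [[−52], [−28]].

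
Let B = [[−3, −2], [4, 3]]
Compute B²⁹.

[[−3, −2], [4, 3]]

B² = I (check: tr B = 0 and det B = −1), so B²⁹ = B since 29 is odd.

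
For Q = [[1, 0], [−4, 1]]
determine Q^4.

Q = I + N where N = [[0, 0], [−4, 0]] is strictly lower-triangular, so N^2 = 0.
(I + N)^4 = I + 4·N = [[1, 0], [−16, 1]].

[[1, 0], [−16, 1]]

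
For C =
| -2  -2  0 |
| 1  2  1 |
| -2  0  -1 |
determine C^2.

[[2, 0, -2], [-2, 2, 1], [6, 4, 1]]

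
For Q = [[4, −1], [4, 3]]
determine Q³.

[[20, −33], [132, −13]]

Q² = [[12, −7], [28, 5]]
Q³ = [[20, −33], [132, −13]]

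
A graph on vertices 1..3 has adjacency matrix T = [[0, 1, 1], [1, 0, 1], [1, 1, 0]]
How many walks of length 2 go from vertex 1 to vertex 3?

The number of length-2 walks from vertex 1 to vertex 3 is entry (1,3) of T², where T is the adjacency matrix.
T² = [[2, 1, 1], [1, 2, 1], [1, 1, 2]]

1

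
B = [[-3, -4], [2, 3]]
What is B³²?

[[1, 0], [0, 1]]

B² = I (check: tr B = 0 and det B = -1), so B³² = I since 32 is even.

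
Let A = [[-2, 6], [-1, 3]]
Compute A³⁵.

[[-2, 6], [-1, 3]]

A² = A (a projection; rank 1, trace 1), so A³⁵ = A.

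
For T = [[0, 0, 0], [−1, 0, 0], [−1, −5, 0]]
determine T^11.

T is strictly triangular, hence nilpotent: T^3 = 0, so T^11 = 0.

[[0, 0, 0], [0, 0, 0], [0, 0, 0]]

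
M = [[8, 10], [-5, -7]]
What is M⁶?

tr M = 1 and det M = -6, so the characteristic polynomial is λ² − (1)λ + (-6) with roots -2 and 3.
Eigenvectors give P = [[-1, 2], [1, -1]] with P⁻¹ = [[1, 2], [1, 1]], and M = P·diag(-2, 3)·P⁻¹.
Then M⁶ = P·diag(64, 729)·P⁻¹ = [[-64, 1458], [64, -729]] · [[1, 2], [1, 1]] = [[1394, 1330], [-665, -601]].

[[1394, 1330], [-665, -601]]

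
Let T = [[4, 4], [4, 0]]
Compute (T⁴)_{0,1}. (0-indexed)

768

T² = [[32, 16], [16, 16]]
T³ = [[192, 128], [128, 64]]
T⁴ = [[1280, 768], [768, 512]]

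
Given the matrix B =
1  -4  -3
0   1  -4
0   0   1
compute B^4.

B = I + N where N = [[0, -4, -3], [0, 0, -4], [0, 0, 0]] is strictly upper-triangular, so N^3 = 0.
(I + N)^4 = I + 4·N + 6·N^2 = [[1, -16, 84], [0, 1, -16], [0, 0, 1]].

[[1, -16, 84], [0, 1, -16], [0, 0, 1]]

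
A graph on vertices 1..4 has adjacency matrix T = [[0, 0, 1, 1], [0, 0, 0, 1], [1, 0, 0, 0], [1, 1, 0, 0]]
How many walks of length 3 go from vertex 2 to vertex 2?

0

The number of length-3 walks from vertex 2 to vertex 2 is entry (2,2) of T³, where T is the adjacency matrix.
T² = [[2, 1, 0, 0], [1, 1, 0, 0], [0, 0, 1, 1], [0, 0, 1, 2]]
T³ = [[0, 0, 2, 3], [0, 0, 1, 2], [2, 1, 0, 0], [3, 2, 0, 0]]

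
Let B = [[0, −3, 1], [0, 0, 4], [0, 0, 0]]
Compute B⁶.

B is strictly triangular, hence nilpotent: B³ = 0, so B⁶ = 0.

[[0, 0, 0], [0, 0, 0], [0, 0, 0]]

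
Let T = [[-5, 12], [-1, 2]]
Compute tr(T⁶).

tr T = -3 and det T = 2, so the characteristic polynomial is λ² − (-3)λ + (2) with roots -1 and -2.
Eigenvectors give P = [[3, 4], [1, 1]] with P⁻¹ = [[-1, 4], [1, -3]], and T = P·diag(-1, -2)·P⁻¹.
Then T⁶ = P·diag(1, 64)·P⁻¹ = [[3, 256], [1, 64]] · [[-1, 4], [1, -3]] = [[253, -756], [63, -188]].

65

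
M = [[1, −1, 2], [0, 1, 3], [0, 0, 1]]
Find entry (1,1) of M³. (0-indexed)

1

M = I + N where N = [[0, −1, 2], [0, 0, 3], [0, 0, 0]] is strictly upper-triangular, so N³ = 0.
(I + N)³ = I + 3·N + 3·N² = [[1, −3, −3], [0, 1, 9], [0, 0, 1]].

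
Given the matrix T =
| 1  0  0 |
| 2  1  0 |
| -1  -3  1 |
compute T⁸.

[[1, 0, 0], [16, 1, 0], [-176, -24, 1]]

T = I + N where N = [[0, 0, 0], [2, 0, 0], [-1, -3, 0]] is strictly lower-triangular, so N³ = 0.
(I + N)⁸ = I + 8·N + 28·N² = [[1, 0, 0], [16, 1, 0], [-176, -24, 1]].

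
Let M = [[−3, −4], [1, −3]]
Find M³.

[[9, −92], [23, 9]]

M² = [[5, 24], [−6, 5]]
M³ = [[9, −92], [23, 9]]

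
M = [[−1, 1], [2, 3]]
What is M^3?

M^2 = [[3, 2], [4, 11]]
M^3 = [[1, 9], [18, 37]]

[[1, 9], [18, 37]]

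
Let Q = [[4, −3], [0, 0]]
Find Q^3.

Q^2 = [[16, −12], [0, 0]]
Q^3 = [[64, −48], [0, 0]]

[[64, −48], [0, 0]]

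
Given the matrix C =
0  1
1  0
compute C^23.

C² = I (check: tr C = 0 and det C = −1), so C^23 = C since 23 is odd.

[[0, 1], [1, 0]]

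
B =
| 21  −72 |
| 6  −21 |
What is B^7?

tr B = 0 and det B = −9, so the characteristic polynomial is λ² − (0)λ + (−9) with roots 3 and −3.
Eigenvectors give P = [[4, −3], [1, −1]] with P⁻¹ = [[1, −3], [1, −4]], and B = P·diag(3, −3)·P⁻¹.
Then B^7 = P·diag(2187, −2187)·P⁻¹ = [[8748, 6561], [2187, 2187]] · [[1, −3], [1, −4]] = [[15309, −52488], [4374, −15309]].

[[15309, −52488], [4374, −15309]]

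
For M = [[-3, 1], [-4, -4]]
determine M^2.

[[5, -7], [28, 12]]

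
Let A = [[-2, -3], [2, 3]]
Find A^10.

A² = A (a projection; rank 1, trace 1), so A^10 = A.

[[-2, -3], [2, 3]]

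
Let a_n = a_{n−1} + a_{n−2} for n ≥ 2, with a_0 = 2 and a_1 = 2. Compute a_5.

16

With companion matrix B = [[1, 1], [1, 0]], [a_n, a_{n−1}]ᵀ = B·[a_{n−1}, a_{n−2}]ᵀ, so [a_5, a_4]ᵀ = B^4·[a_1, a_0]ᵀ.
B^4 = [[5, 3], [3, 2]], giving [a_5, a_4]ᵀ = [[16], [10]].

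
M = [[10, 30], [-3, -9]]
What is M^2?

M² = M (a projection; rank 1, trace 1), so M^2 = M.

[[10, 30], [-3, -9]]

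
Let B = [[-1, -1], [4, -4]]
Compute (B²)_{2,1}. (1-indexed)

-20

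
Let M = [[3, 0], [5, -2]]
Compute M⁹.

tr M = 1 and det M = -6, so the characteristic polynomial is λ² − (1)λ + (-6) with roots -2 and 3.
Eigenvectors give P = [[0, -1], [-1, -1]] with P⁻¹ = [[1, -1], [-1, 0]], and M = P·diag(-2, 3)·P⁻¹.
Then M⁹ = P·diag(-512, 19683)·P⁻¹ = [[0, -19683], [512, -19683]] · [[1, -1], [-1, 0]] = [[19683, 0], [20195, -512]].

[[19683, 0], [20195, -512]]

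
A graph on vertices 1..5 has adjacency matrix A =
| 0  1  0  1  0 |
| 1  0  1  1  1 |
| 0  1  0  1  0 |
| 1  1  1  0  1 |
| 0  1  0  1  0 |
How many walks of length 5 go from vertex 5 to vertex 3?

The number of length-5 walks from vertex 5 to vertex 3 is entry (5,3) of A⁵, where A is the adjacency matrix.
A² = [[2, 1, 2, 1, 2], [1, 4, 1, 3, 1], [2, 1, 2, 1, 2], [1, 3, 1, 4, 1], [2, 1, 2, 1, 2]]
A³ = [[2, 7, 2, 7, 2], [7, 6, 7, 7, 7], [2, 7, 2, 7, 2], [7, 7, 7, 6, 7], [2, 7, 2, 7, 2]]
A⁴ = [[14, 13, 14, 13, 14], [13, 28, 13, 27, 13], [14, 13, 14, 13, 14], [13, 27, 13, 28, 13], [14, 13, 14, 13, 14]]
A⁵ = [[26, 55, 26, 55, 26], [55, 66, 55, 67, 55], [26, 55, 26, 55, 26], [55, 67, 55, 66, 55], [26, 55, 26, 55, 26]]

26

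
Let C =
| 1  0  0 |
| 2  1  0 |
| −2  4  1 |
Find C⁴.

[[1, 0, 0], [8, 1, 0], [40, 16, 1]]

C = I + N where N = [[0, 0, 0], [2, 0, 0], [−2, 4, 0]] is strictly lower-triangular, so N³ = 0.
(I + N)⁴ = I + 4·N + 6·N² = [[1, 0, 0], [8, 1, 0], [40, 16, 1]].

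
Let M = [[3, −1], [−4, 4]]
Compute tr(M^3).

175

M^2 = [[13, −7], [−28, 20]]
M^3 = [[67, −41], [−164, 108]]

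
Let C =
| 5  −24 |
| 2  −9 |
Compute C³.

[[77, −312], [26, −105]]

tr C = −4 and det C = 3, so the characteristic polynomial is λ² − (−4)λ + (3) with roots −1 and −3.
Eigenvectors give P = [[4, 3], [1, 1]] with P⁻¹ = [[1, −3], [−1, 4]], and C = P·diag(−1, −3)·P⁻¹.
Then C³ = P·diag(−1, −27)·P⁻¹ = [[−4, −81], [−1, −27]] · [[1, −3], [−1, 4]] = [[77, −312], [26, −105]].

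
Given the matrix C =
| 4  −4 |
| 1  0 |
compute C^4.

[[80, −128], [32, −48]]

C^2 = [[12, −16], [4, −4]]
C^3 = [[32, −48], [12, −16]]
C^4 = [[80, −128], [32, −48]]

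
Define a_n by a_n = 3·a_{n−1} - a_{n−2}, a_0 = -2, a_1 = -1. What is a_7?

-89

With companion matrix M = [[3, -1], [1, 0]], [a_n, a_{n−1}]ᵀ = M·[a_{n−1}, a_{n−2}]ᵀ, so [a_7, a_6]ᵀ = M^6·[a_1, a_0]ᵀ.
M^6 = [[377, -144], [144, -55]], giving [a_7, a_6]ᵀ = [[-89], [-34]].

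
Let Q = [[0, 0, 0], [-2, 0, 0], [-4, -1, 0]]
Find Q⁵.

Q is strictly triangular, hence nilpotent: Q³ = 0, so Q⁵ = 0.

[[0, 0, 0], [0, 0, 0], [0, 0, 0]]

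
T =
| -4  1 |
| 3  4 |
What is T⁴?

[[361, 0], [0, 361]]

T² = [[19, 0], [0, 19]]
T³ = [[-76, 19], [57, 76]]
T⁴ = [[361, 0], [0, 361]]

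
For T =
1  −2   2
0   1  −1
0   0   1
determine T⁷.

[[1, −14, 56], [0, 1, −7], [0, 0, 1]]

T = I + N where N = [[0, −2, 2], [0, 0, −1], [0, 0, 0]] is strictly upper-triangular, so N³ = 0.
(I + N)⁷ = I + 7·N + 21·N² = [[1, −14, 56], [0, 1, −7], [0, 0, 1]].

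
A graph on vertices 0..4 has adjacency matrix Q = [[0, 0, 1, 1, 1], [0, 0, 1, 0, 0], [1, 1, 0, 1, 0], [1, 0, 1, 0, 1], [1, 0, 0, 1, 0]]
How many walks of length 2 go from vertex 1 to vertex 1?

The number of length-2 walks from vertex 1 to vertex 1 is entry (1,1) of Q², where Q is the adjacency matrix.
Q² = [[3, 1, 1, 2, 1], [1, 1, 0, 1, 0], [1, 0, 3, 1, 2], [2, 1, 1, 3, 1], [1, 0, 2, 1, 2]]

1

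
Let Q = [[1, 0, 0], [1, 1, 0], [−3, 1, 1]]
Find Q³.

Q = I + N where N = [[0, 0, 0], [1, 0, 0], [−3, 1, 0]] is strictly lower-triangular, so N³ = 0.
(I + N)³ = I + 3·N + 3·N² = [[1, 0, 0], [3, 1, 0], [−6, 3, 1]].

[[1, 0, 0], [3, 1, 0], [−6, 3, 1]]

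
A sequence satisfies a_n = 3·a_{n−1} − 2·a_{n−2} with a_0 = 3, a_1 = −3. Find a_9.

With companion matrix Q = [[3, −2], [1, 0]], [a_n, a_{n−1}]ᵀ = Q·[a_{n−1}, a_{n−2}]ᵀ, so [a_9, a_8]ᵀ = Q⁸·[a_1, a_0]ᵀ.
Q⁸ = [[511, −510], [255, −254]], giving [a_9, a_8]ᵀ = [[−3063], [−1527]].

−3063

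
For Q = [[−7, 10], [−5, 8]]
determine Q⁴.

tr Q = 1 and det Q = −6, so the characteristic polynomial is λ² − (1)λ + (−6) with roots −2 and 3.
Eigenvectors give P = [[−2, −1], [−1, −1]] with P⁻¹ = [[−1, 1], [1, −2]], and Q = P·diag(−2, 3)·P⁻¹.
Then Q⁴ = P·diag(16, 81)·P⁻¹ = [[−32, −81], [−16, −81]] · [[−1, 1], [1, −2]] = [[−49, 130], [−65, 146]].

[[−49, 130], [−65, 146]]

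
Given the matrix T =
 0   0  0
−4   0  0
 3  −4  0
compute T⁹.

[[0, 0, 0], [0, 0, 0], [0, 0, 0]]

T is strictly triangular, hence nilpotent: T³ = 0, so T⁹ = 0.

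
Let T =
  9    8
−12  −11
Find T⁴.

[[−159, −160], [240, 241]]

tr T = −2 and det T = −3, so the characteristic polynomial is λ² − (−2)λ + (−3) with roots 1 and −3.
Eigenvectors give P = [[1, −2], [−1, 3]] with P⁻¹ = [[3, 2], [1, 1]], and T = P·diag(1, −3)·P⁻¹.
Then T⁴ = P·diag(1, 81)·P⁻¹ = [[1, −162], [−1, 243]] · [[3, 2], [1, 1]] = [[−159, −160], [240, 241]].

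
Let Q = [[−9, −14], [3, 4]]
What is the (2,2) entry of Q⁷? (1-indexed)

tr Q = −5 and det Q = 6, so the characteristic polynomial is λ² − (−5)λ + (6) with roots −2 and −3.
Eigenvectors give P = [[−2, 7], [1, −3]] with P⁻¹ = [[3, 7], [1, 2]], and Q = P·diag(−2, −3)·P⁻¹.
Then Q⁷ = P·diag(−128, −2187)·P⁻¹ = [[256, −15309], [−128, 6561]] · [[3, 7], [1, 2]] = [[−14541, −28826], [6177, 12226]].

12226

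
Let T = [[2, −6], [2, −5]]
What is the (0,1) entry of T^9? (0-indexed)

tr T = −3 and det T = 2, so the characteristic polynomial is λ² − (−3)λ + (2) with roots −2 and −1.
Eigenvectors give P = [[−3, 2], [−2, 1]] with P⁻¹ = [[1, −2], [2, −3]], and T = P·diag(−2, −1)·P⁻¹.
Then T^9 = P·diag(−512, −1)·P⁻¹ = [[1536, −2], [1024, −1]] · [[1, −2], [2, −3]] = [[1532, −3066], [1022, −2045]].

−3066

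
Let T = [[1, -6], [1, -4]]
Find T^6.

tr T = -3 and det T = 2, so the characteristic polynomial is λ² − (-3)λ + (2) with roots -2 and -1.
Eigenvectors give P = [[-2, 3], [-1, 1]] with P⁻¹ = [[1, -3], [1, -2]], and T = P·diag(-2, -1)·P⁻¹.
Then T^6 = P·diag(64, 1)·P⁻¹ = [[-128, 3], [-64, 1]] · [[1, -3], [1, -2]] = [[-125, 378], [-63, 190]].

[[-125, 378], [-63, 190]]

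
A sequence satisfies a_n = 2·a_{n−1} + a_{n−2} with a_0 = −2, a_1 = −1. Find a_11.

−10497

With companion matrix T = [[2, 1], [1, 0]], [a_n, a_{n−1}]ᵀ = T·[a_{n−1}, a_{n−2}]ᵀ, so [a_11, a_10]ᵀ = T¹⁰·[a_1, a_0]ᵀ.
T¹⁰ = [[5741, 2378], [2378, 985]], giving [a_11, a_10]ᵀ = [[−10497], [−4348]].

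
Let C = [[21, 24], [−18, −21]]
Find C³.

[[189, 216], [−162, −189]]

tr C = 0 and det C = −9, so the characteristic polynomial is λ² − (0)λ + (−9) with roots −3 and 3.
Eigenvectors give P = [[−1, 4], [1, −3]] with P⁻¹ = [[3, 4], [1, 1]], and C = P·diag(−3, 3)·P⁻¹.
Then C³ = P·diag(−27, 27)·P⁻¹ = [[27, 108], [−27, −81]] · [[3, 4], [1, 1]] = [[189, 216], [−162, −189]].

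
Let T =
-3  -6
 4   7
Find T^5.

tr T = 4 and det T = 3, so the characteristic polynomial is λ² − (4)λ + (3) with roots 1 and 3.
Eigenvectors give P = [[3, 1], [-2, -1]] with P⁻¹ = [[1, 1], [-2, -3]], and T = P·diag(1, 3)·P⁻¹.
Then T^5 = P·diag(1, 243)·P⁻¹ = [[3, 243], [-2, -243]] · [[1, 1], [-2, -3]] = [[-483, -726], [484, 727]].

[[-483, -726], [484, 727]]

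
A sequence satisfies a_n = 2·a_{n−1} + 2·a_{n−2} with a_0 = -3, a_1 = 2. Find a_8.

-176

With companion matrix Q = [[2, 2], [1, 0]], [a_n, a_{n−1}]ᵀ = Q·[a_{n−1}, a_{n−2}]ᵀ, so [a_8, a_7]ᵀ = Q^7·[a_1, a_0]ᵀ.
Q^7 = [[896, 656], [328, 240]], giving [a_8, a_7]ᵀ = [[-176], [-64]].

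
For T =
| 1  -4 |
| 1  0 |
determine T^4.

[[5, 28], [-7, 12]]

T^2 = [[-3, -4], [1, -4]]
T^3 = [[-7, 12], [-3, -4]]
T^4 = [[5, 28], [-7, 12]]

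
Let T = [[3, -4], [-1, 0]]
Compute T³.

[[51, -52], [-13, 12]]

T² = [[13, -12], [-3, 4]]
T³ = [[51, -52], [-13, 12]]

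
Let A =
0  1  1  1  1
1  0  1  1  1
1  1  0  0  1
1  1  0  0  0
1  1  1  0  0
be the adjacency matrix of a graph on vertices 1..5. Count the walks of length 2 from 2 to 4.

The number of length-2 walks from vertex 2 to vertex 4 is entry (2,4) of A^2, where A is the adjacency matrix.
A^2 = [[4, 3, 2, 1, 2], [3, 4, 2, 1, 2], [2, 2, 3, 2, 2], [1, 1, 2, 2, 2], [2, 2, 2, 2, 3]]

1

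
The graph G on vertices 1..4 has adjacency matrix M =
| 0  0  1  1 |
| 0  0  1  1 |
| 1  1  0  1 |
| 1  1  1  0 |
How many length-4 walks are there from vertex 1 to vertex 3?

9

The number of length-4 walks from vertex 1 to vertex 3 is entry (1,3) of M^4, where M is the adjacency matrix.
M^2 = [[2, 2, 1, 1], [2, 2, 1, 1], [1, 1, 3, 2], [1, 1, 2, 3]]
M^3 = [[2, 2, 5, 5], [2, 2, 5, 5], [5, 5, 4, 5], [5, 5, 5, 4]]
M^4 = [[10, 10, 9, 9], [10, 10, 9, 9], [9, 9, 15, 14], [9, 9, 14, 15]]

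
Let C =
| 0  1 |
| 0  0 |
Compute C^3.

[[0, 0], [0, 0]]

C is strictly triangular, hence nilpotent: C^2 = 0, so C^3 = 0.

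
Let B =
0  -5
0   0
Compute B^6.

[[0, 0], [0, 0]]

B is strictly triangular, hence nilpotent: B^2 = 0, so B^6 = 0.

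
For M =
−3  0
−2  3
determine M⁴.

[[81, 0], [0, 81]]

M² = [[9, 0], [0, 9]]
M³ = [[−27, 0], [−18, 27]]
M⁴ = [[81, 0], [0, 81]]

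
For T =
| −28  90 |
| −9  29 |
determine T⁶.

tr T = 1 and det T = −2, so the characteristic polynomial is λ² − (1)λ + (−2) with roots 2 and −1.
Eigenvectors give P = [[3, 10], [1, 3]] with P⁻¹ = [[−3, 10], [1, −3]], and T = P·diag(2, −1)·P⁻¹.
Then T⁶ = P·diag(64, 1)·P⁻¹ = [[192, 10], [64, 3]] · [[−3, 10], [1, −3]] = [[−566, 1890], [−189, 631]].

[[−566, 1890], [−189, 631]]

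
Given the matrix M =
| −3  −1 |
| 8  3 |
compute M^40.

M² = I (check: tr M = 0 and det M = −1), so M^40 = I since 40 is even.

[[1, 0], [0, 1]]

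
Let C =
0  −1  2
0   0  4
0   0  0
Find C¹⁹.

C is strictly triangular, hence nilpotent: C³ = 0, so C¹⁹ = 0.

[[0, 0, 0], [0, 0, 0], [0, 0, 0]]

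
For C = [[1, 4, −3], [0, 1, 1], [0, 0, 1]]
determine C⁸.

[[1, 32, 88], [0, 1, 8], [0, 0, 1]]

C = I + N where N = [[0, 4, −3], [0, 0, 1], [0, 0, 0]] is strictly upper-triangular, so N³ = 0.
(I + N)⁸ = I + 8·N + 28·N² = [[1, 32, 88], [0, 1, 8], [0, 0, 1]].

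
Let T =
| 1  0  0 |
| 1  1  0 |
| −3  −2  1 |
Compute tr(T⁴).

T = I + N where N = [[0, 0, 0], [1, 0, 0], [−3, −2, 0]] is strictly lower-triangular, so N³ = 0.
(I + N)⁴ = I + 4·N + 6·N² = [[1, 0, 0], [4, 1, 0], [−24, −8, 1]].

3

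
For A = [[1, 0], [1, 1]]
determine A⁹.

A = I + N where N = [[0, 0], [1, 0]] is strictly lower-triangular, so N² = 0.
(I + N)⁹ = I + 9·N = [[1, 0], [9, 1]].

[[1, 0], [9, 1]]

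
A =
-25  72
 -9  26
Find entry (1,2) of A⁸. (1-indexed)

6120

tr A = 1 and det A = -2, so the characteristic polynomial is λ² − (1)λ + (-2) with roots 2 and -1.
Eigenvectors give P = [[8, -3], [3, -1]] with P⁻¹ = [[-1, 3], [-3, 8]], and A = P·diag(2, -1)·P⁻¹.
Then A⁸ = P·diag(256, 1)·P⁻¹ = [[2048, -3], [768, -1]] · [[-1, 3], [-3, 8]] = [[-2039, 6120], [-765, 2296]].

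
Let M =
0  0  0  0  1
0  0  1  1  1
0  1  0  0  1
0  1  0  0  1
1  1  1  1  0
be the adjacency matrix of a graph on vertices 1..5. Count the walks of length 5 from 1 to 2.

16

The number of length-5 walks from vertex 1 to vertex 2 is entry (1,2) of M⁵, where M is the adjacency matrix.
M² = [[1, 1, 1, 1, 0], [1, 3, 1, 1, 2], [1, 1, 2, 2, 1], [1, 1, 2, 2, 1], [0, 2, 1, 1, 4]]
M³ = [[0, 2, 1, 1, 4], [2, 4, 5, 5, 6], [1, 5, 2, 2, 6], [1, 5, 2, 2, 6], [4, 6, 6, 6, 4]]
M⁴ = [[4, 6, 6, 6, 4], [6, 16, 10, 10, 16], [6, 10, 11, 11, 10], [6, 10, 11, 11, 10], [4, 16, 10, 10, 22]]
M⁵ = [[4, 16, 10, 10, 22], [16, 36, 32, 32, 42], [10, 32, 20, 20, 38], [10, 32, 20, 20, 38], [22, 42, 38, 38, 40]]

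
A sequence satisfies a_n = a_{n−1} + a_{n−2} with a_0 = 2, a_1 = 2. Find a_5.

With companion matrix T = [[1, 1], [1, 0]], [a_n, a_{n−1}]ᵀ = T·[a_{n−1}, a_{n−2}]ᵀ, so [a_5, a_4]ᵀ = T⁴·[a_1, a_0]ᵀ.
T⁴ = [[5, 3], [3, 2]], giving [a_5, a_4]ᵀ = [[16], [10]].

16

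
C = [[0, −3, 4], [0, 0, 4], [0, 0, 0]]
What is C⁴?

[[0, 0, 0], [0, 0, 0], [0, 0, 0]]

C is strictly triangular, hence nilpotent: C³ = 0, so C⁴ = 0.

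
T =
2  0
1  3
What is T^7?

[[128, 0], [2059, 2187]]

tr T = 5 and det T = 6, so the characteristic polynomial is λ² − (5)λ + (6) with roots 3 and 2.
Eigenvectors give P = [[0, −1], [1, 1]] with P⁻¹ = [[1, 1], [−1, 0]], and T = P·diag(3, 2)·P⁻¹.
Then T^7 = P·diag(2187, 128)·P⁻¹ = [[0, −128], [2187, 128]] · [[1, 1], [−1, 0]] = [[128, 0], [2059, 2187]].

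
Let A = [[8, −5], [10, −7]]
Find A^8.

tr A = 1 and det A = −6, so the characteristic polynomial is λ² − (1)λ + (−6) with roots −2 and 3.
Eigenvectors give P = [[−1, 1], [−2, 1]] with P⁻¹ = [[1, −1], [2, −1]], and A = P·diag(−2, 3)·P⁻¹.
Then A^8 = P·diag(256, 6561)·P⁻¹ = [[−256, 6561], [−512, 6561]] · [[1, −1], [2, −1]] = [[12866, −6305], [12610, −6049]].

[[12866, −6305], [12610, −6049]]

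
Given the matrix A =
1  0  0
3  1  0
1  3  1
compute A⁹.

[[1, 0, 0], [27, 1, 0], [333, 27, 1]]

A = I + N where N = [[0, 0, 0], [3, 0, 0], [1, 3, 0]] is strictly lower-triangular, so N³ = 0.
(I + N)⁹ = I + 9·N + 36·N² = [[1, 0, 0], [27, 1, 0], [333, 27, 1]].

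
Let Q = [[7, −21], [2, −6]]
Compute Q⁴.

[[7, −21], [2, −6]]

Q² = Q (a projection; rank 1, trace 1), so Q⁴ = Q.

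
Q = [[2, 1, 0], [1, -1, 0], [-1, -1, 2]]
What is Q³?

[[11, 4, 0], [4, -1, 0], [-16, -7, 8]]

Q² = [[5, 1, 0], [1, 2, 0], [-5, -2, 4]]
Q³ = [[11, 4, 0], [4, -1, 0], [-16, -7, 8]]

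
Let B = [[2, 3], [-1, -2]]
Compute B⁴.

[[1, 0], [0, 1]]

B² = I (check: tr B = 0 and det B = -1), so B⁴ = I since 4 is even.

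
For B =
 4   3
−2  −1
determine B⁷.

tr B = 3 and det B = 2, so the characteristic polynomial is λ² − (3)λ + (2) with roots 2 and 1.
Eigenvectors give P = [[−3, −1], [2, 1]] with P⁻¹ = [[−1, −1], [2, 3]], and B = P·diag(2, 1)·P⁻¹.
Then B⁷ = P·diag(128, 1)·P⁻¹ = [[−384, −1], [256, 1]] · [[−1, −1], [2, 3]] = [[382, 381], [−254, −253]].

[[382, 381], [−254, −253]]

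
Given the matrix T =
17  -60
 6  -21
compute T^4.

tr T = -4 and det T = 3, so the characteristic polynomial is λ² − (-4)λ + (3) with roots -3 and -1.
Eigenvectors give P = [[3, -10], [1, -3]] with P⁻¹ = [[-3, 10], [-1, 3]], and T = P·diag(-3, -1)·P⁻¹.
Then T^4 = P·diag(81, 1)·P⁻¹ = [[243, -10], [81, -3]] · [[-3, 10], [-1, 3]] = [[-719, 2400], [-240, 801]].

[[-719, 2400], [-240, 801]]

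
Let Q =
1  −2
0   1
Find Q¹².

[[1, −24], [0, 1]]

Q = I + N where N = [[0, −2], [0, 0]] is strictly upper-triangular, so N² = 0.
(I + N)¹² = I + 12·N = [[1, −24], [0, 1]].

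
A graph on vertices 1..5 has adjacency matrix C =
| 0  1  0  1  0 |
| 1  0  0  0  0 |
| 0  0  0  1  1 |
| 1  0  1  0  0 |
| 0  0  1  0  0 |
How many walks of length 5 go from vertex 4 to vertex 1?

The number of length-5 walks from vertex 4 to vertex 1 is entry (4,1) of C⁵, where C is the adjacency matrix.
C² = [[2, 0, 1, 0, 0], [0, 1, 0, 1, 0], [1, 0, 2, 0, 0], [0, 1, 0, 2, 1], [0, 0, 0, 1, 1]]
C³ = [[0, 2, 0, 3, 1], [2, 0, 1, 0, 0], [0, 1, 0, 3, 2], [3, 0, 3, 0, 0], [1, 0, 2, 0, 0]]
C⁴ = [[5, 0, 4, 0, 0], [0, 2, 0, 3, 1], [4, 0, 5, 0, 0], [0, 3, 0, 6, 3], [0, 1, 0, 3, 2]]
C⁵ = [[0, 5, 0, 9, 4], [5, 0, 4, 0, 0], [0, 4, 0, 9, 5], [9, 0, 9, 0, 0], [4, 0, 5, 0, 0]]

9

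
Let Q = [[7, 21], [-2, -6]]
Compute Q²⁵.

Q² = Q (a projection; rank 1, trace 1), so Q²⁵ = Q.

[[7, 21], [-2, -6]]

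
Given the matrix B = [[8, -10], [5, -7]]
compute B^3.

tr B = 1 and det B = -6, so the characteristic polynomial is λ² − (1)λ + (-6) with roots -2 and 3.
Eigenvectors give P = [[1, 2], [1, 1]] with P⁻¹ = [[-1, 2], [1, -1]], and B = P·diag(-2, 3)·P⁻¹.
Then B^3 = P·diag(-8, 27)·P⁻¹ = [[-8, 54], [-8, 27]] · [[-1, 2], [1, -1]] = [[62, -70], [35, -43]].

[[62, -70], [35, -43]]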